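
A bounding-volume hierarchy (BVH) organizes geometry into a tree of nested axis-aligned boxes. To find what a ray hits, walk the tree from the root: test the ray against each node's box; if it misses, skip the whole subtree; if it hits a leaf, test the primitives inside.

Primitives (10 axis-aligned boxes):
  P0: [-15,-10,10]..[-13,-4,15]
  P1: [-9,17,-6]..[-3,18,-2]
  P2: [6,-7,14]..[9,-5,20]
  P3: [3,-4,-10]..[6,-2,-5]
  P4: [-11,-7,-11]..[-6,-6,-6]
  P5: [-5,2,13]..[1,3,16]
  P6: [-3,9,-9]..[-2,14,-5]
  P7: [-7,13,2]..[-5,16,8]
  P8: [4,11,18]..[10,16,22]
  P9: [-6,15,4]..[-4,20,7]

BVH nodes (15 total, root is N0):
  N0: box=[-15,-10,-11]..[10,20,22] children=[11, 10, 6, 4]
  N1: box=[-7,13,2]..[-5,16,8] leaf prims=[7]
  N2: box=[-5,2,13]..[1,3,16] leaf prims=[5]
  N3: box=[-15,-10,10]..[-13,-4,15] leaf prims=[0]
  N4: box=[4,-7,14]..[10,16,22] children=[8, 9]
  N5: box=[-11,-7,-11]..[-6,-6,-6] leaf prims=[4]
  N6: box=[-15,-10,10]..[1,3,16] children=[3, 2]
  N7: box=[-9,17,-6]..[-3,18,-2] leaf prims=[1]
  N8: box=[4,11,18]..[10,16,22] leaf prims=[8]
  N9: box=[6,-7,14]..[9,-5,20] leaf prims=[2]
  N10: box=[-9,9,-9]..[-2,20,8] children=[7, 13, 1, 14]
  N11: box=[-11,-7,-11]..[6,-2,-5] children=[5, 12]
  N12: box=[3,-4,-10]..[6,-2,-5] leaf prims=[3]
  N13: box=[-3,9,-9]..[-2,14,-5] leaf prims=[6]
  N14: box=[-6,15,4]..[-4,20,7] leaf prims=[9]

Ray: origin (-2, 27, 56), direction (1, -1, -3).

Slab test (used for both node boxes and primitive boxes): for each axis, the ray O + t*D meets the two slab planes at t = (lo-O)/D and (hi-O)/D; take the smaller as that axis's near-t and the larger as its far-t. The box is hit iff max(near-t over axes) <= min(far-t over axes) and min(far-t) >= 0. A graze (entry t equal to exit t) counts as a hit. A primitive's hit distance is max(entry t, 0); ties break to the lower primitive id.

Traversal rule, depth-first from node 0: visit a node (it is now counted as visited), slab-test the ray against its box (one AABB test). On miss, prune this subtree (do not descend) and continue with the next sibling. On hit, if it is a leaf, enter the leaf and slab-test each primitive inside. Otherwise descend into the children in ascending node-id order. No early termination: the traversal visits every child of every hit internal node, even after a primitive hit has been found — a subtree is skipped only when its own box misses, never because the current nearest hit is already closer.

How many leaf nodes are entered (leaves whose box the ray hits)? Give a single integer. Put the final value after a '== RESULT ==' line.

Trace the traversal:
N0 x:[-13,12] y:[7,37] z:[34/3,67/3] -> hit [34/3,12], descend [4, 6, 10, 11]
  N4 x:[6,12] y:[11,34] z:[34/3,14] -> hit [34/3,12], descend [8, 9]
    N8 x:[6,12] y:[11,16] z:[34/3,38/3] -> hit [34/3,12] leaf, test {P8@t=34/3}
    N9 x:[8,11] y:[32,34] z:[12,14] -> miss, prune
  N6 x:[-13,3] y:[24,37] z:[40/3,46/3] -> miss, prune
  N10 x:[-7,0] y:[7,18] z:[16,65/3] -> miss, prune
  N11 x:[-9,8] y:[29,34] z:[61/3,67/3] -> miss, prune

order=[0, 4, 8, 9, 6, 10, 11]  |boxes|=7  |leaves|=1  hit=P8

== RESULT ==
1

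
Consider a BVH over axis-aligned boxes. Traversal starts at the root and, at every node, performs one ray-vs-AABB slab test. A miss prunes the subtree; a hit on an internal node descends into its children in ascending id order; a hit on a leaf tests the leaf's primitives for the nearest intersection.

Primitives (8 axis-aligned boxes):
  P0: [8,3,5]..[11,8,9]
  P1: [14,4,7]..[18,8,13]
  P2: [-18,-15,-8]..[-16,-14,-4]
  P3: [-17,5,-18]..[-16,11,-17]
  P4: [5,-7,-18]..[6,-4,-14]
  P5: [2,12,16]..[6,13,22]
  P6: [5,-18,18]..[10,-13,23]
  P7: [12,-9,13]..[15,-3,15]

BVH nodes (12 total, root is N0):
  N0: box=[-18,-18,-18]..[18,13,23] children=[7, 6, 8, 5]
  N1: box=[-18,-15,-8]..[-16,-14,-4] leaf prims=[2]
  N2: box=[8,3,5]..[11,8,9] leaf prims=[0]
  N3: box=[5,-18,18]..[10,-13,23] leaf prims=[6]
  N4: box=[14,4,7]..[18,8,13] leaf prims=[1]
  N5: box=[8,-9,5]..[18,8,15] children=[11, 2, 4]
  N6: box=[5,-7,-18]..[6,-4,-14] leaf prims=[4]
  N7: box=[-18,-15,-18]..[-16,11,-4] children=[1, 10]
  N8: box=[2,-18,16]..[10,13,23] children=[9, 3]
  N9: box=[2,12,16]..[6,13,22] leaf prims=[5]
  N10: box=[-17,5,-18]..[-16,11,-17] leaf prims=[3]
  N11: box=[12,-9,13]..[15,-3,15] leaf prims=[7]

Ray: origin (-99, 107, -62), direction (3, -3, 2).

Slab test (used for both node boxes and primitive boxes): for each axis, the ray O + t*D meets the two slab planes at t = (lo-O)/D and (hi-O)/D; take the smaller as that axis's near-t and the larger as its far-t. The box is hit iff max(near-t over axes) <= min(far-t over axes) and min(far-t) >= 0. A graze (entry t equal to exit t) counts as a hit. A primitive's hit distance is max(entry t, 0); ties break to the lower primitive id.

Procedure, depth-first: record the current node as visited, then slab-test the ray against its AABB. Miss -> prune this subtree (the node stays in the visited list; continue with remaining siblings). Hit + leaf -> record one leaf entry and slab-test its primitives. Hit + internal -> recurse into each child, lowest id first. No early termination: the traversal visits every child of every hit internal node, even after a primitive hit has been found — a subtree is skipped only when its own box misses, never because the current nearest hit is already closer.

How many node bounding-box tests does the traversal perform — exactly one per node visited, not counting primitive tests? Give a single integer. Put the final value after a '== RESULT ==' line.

Trace the traversal:
N0 x:[27,39] y:[94/3,125/3] z:[22,85/2] -> hit [94/3,39], descend [5, 6, 7, 8]
  N5 x:[107/3,39] y:[33,116/3] z:[67/2,77/2] -> hit [107/3,77/2], descend [2, 4, 11]
    N2 x:[107/3,110/3] y:[33,104/3] z:[67/2,71/2] -> miss, prune
    N4 x:[113/3,39] y:[33,103/3] z:[69/2,75/2] -> miss, prune
    N11 x:[37,38] y:[110/3,116/3] z:[75/2,77/2] -> hit [75/2,38] leaf, test {P7@t=75/2}
  N6 x:[104/3,35] y:[37,38] z:[22,24] -> miss, prune
  N7 x:[27,83/3] y:[32,122/3] z:[22,29] -> miss, prune
  N8 x:[101/3,109/3] y:[94/3,125/3] z:[39,85/2] -> miss, prune

Summary -> nodes [0, 5, 2, 4, 11, 6, 7, 8]; box-tests=8; leaf-entries=1; first=P7

== RESULT ==
8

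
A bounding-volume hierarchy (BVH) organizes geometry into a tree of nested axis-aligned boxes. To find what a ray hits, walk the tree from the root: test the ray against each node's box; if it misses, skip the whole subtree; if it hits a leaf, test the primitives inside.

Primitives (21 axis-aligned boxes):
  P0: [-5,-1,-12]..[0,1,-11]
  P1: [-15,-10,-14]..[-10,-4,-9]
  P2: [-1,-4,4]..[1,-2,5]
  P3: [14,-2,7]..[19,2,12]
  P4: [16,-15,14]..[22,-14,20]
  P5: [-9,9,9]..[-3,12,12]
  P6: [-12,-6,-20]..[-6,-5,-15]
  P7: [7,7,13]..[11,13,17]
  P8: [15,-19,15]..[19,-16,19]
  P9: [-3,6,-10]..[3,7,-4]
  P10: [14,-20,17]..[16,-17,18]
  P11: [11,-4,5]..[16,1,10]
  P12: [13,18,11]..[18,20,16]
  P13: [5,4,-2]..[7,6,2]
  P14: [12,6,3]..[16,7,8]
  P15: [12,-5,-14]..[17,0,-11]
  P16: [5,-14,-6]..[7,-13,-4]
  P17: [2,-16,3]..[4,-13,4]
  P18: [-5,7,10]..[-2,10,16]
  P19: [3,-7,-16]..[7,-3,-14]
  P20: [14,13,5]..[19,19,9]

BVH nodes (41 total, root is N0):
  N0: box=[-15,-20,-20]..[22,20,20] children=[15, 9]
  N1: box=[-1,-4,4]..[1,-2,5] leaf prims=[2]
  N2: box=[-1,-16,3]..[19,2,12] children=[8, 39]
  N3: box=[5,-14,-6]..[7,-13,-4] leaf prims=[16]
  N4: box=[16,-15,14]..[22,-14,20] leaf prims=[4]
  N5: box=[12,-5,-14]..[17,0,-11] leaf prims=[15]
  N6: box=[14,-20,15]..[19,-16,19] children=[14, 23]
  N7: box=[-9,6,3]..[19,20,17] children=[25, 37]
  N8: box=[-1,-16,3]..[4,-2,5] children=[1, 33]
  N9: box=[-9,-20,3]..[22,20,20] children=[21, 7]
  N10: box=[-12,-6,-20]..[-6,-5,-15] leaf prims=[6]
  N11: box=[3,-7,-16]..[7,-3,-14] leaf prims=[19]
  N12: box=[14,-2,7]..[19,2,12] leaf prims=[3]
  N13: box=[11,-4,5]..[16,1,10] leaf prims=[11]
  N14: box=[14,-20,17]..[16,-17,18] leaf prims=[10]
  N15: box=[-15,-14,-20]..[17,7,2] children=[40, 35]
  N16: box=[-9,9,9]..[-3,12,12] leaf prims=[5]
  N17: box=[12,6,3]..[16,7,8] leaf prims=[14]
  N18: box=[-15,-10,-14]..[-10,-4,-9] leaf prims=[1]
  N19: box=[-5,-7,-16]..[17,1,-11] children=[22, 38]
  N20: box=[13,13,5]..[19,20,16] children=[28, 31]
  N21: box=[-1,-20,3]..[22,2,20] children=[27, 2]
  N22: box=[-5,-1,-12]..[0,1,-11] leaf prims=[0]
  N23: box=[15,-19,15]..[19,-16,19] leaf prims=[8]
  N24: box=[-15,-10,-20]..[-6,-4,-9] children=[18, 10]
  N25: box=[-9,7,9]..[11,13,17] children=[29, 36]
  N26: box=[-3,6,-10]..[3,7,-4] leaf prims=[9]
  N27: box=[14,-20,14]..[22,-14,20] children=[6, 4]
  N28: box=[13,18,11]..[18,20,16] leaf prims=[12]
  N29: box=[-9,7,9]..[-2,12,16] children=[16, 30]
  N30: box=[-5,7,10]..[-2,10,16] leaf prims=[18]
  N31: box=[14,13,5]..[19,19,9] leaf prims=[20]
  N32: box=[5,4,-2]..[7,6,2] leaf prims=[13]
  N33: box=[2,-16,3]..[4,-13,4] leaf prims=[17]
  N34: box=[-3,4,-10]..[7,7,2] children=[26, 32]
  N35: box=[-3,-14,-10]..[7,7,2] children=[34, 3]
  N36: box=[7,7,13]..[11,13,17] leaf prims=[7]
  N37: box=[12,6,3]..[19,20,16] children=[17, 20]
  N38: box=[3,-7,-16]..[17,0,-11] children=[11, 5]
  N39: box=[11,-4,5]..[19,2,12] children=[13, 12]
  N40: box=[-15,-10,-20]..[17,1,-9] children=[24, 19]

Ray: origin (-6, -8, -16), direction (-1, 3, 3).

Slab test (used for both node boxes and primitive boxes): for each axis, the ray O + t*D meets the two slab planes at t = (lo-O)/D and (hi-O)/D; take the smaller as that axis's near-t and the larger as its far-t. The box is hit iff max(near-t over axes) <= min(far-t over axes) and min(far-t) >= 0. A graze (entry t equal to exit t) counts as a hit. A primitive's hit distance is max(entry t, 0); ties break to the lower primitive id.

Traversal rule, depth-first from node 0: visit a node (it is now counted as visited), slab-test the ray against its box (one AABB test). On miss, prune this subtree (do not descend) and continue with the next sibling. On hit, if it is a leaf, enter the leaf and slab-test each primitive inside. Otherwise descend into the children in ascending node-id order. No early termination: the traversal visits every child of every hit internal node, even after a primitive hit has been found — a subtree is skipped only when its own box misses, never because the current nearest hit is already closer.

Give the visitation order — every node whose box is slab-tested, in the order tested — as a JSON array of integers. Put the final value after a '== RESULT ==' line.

Walk:
N0 x:[-28,9] y:[-4,28/3] z:[-4/3,12] -> hit [-4/3,9], descend [9, 15]
  N9 x:[-28,3] y:[-4,28/3] z:[19/3,12] -> miss, prune
  N15 x:[-23,9] y:[-2,5] z:[-4/3,6] -> hit [-4/3,5], descend [35, 40]
    N35 x:[-13,-3] y:[-2,5] z:[2,6] -> miss, prune
    N40 x:[-23,9] y:[-2/3,3] z:[-4/3,7/3] -> hit [-2/3,7/3], descend [19, 24]
      N19 x:[-23,-1] y:[1/3,3] z:[0,5/3] -> miss, prune
      N24 x:[0,9] y:[-2/3,4/3] z:[-4/3,7/3] -> hit [0,4/3], descend [10, 18]
        N10 x:[0,6] y:[2/3,1] z:[-4/3,1/3] -> miss, prune
        N18 x:[4,9] y:[-2/3,4/3] z:[2/3,7/3] -> miss, prune

Visited [0, 9, 15, 35, 40, 19, 24, 10, 18]. Tests: 9 box, 0 leaf. Nearest: miss.

== RESULT ==
[0, 9, 15, 35, 40, 19, 24, 10, 18]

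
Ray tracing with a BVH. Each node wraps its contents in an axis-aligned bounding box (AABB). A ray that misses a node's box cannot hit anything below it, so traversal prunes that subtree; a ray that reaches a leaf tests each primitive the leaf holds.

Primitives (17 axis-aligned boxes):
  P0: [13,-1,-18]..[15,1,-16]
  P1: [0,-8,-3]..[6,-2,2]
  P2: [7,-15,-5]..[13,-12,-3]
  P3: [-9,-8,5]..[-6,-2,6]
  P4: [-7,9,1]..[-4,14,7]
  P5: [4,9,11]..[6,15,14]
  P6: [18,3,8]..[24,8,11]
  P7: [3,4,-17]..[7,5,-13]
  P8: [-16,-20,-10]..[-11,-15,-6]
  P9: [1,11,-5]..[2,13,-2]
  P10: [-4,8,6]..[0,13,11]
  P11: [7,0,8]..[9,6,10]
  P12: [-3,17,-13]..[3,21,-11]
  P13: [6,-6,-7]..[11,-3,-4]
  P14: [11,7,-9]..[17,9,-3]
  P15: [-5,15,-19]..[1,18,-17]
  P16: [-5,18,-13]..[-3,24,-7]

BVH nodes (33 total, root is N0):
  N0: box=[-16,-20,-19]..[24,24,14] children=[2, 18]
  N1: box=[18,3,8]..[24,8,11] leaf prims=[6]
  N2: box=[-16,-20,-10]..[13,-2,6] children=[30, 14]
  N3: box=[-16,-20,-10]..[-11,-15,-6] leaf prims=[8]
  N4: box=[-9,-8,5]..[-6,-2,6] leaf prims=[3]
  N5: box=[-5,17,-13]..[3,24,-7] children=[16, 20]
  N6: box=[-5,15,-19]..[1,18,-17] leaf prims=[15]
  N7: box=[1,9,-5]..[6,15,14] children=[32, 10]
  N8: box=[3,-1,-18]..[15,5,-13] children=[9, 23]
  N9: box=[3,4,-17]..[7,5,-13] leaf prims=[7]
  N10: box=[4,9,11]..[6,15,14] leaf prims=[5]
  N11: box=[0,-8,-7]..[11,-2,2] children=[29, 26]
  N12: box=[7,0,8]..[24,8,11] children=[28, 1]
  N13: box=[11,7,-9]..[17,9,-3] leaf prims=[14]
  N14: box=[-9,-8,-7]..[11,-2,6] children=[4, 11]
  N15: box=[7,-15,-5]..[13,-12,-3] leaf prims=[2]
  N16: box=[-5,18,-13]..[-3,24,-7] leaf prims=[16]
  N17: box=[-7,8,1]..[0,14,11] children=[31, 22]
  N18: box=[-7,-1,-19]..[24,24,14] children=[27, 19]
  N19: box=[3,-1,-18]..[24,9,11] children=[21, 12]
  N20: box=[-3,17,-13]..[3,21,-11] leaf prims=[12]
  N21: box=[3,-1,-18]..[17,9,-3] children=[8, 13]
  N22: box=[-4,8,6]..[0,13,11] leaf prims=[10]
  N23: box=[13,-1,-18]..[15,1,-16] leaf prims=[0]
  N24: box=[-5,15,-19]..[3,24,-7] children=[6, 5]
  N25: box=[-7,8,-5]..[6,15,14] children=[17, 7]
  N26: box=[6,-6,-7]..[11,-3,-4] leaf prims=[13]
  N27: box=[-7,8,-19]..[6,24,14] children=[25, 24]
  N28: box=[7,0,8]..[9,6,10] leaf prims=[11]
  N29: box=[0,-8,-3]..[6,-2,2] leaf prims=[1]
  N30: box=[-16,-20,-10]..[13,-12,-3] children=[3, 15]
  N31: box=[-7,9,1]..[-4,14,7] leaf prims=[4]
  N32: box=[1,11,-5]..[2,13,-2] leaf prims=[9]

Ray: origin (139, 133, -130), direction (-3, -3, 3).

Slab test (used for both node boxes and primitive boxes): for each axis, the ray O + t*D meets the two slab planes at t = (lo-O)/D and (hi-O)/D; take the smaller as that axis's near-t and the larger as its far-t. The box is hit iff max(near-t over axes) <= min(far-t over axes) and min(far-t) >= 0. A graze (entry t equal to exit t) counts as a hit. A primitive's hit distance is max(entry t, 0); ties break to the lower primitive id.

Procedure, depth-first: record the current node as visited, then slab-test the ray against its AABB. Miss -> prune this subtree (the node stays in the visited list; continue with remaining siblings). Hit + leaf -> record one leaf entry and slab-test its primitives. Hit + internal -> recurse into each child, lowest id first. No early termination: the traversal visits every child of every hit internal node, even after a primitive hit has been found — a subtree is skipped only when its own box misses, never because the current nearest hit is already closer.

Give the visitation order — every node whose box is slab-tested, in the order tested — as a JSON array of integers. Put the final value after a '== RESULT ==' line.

Traverse from the root:
N0 x:[115/3,155/3] y:[109/3,51] z:[37,48] -> hit [115/3,48], descend [2, 18]
  N2 x:[42,155/3] y:[45,51] z:[40,136/3] -> hit [45,136/3], descend [14, 30]
    N14 x:[128/3,148/3] y:[45,47] z:[41,136/3] -> hit [45,136/3], descend [4, 11]
      N4 x:[145/3,148/3] y:[45,47] z:[45,136/3] -> miss, prune
      N11 x:[128/3,139/3] y:[45,47] z:[41,44] -> miss, prune
    N30 x:[42,155/3] y:[145/3,51] z:[40,127/3] -> miss, prune
  N18 x:[115/3,146/3] y:[109/3,134/3] z:[37,48] -> hit [115/3,134/3], descend [19, 27]
    N19 x:[115/3,136/3] y:[124/3,134/3] z:[112/3,47] -> hit [124/3,134/3], descend [12, 21]
      N12 x:[115/3,44] y:[125/3,133/3] z:[46,47] -> miss, prune
      N21 x:[122/3,136/3] y:[124/3,134/3] z:[112/3,127/3] -> hit [124/3,127/3], descend [8, 13]
        N8 x:[124/3,136/3] y:[128/3,134/3] z:[112/3,39] -> miss, prune
        N13 x:[122/3,128/3] y:[124/3,42] z:[121/3,127/3] -> hit [124/3,42] leaf, test {P14@t=124/3}
    N27 x:[133/3,146/3] y:[109/3,125/3] z:[37,48] -> miss, prune

13 AABB tests over nodes [0, 2, 14, 4, 11, 30, 18, 19, 12, 21, 8, 13, 27]; 1 leaf entered; closest P14.

== RESULT ==
[0, 2, 14, 4, 11, 30, 18, 19, 12, 21, 8, 13, 27]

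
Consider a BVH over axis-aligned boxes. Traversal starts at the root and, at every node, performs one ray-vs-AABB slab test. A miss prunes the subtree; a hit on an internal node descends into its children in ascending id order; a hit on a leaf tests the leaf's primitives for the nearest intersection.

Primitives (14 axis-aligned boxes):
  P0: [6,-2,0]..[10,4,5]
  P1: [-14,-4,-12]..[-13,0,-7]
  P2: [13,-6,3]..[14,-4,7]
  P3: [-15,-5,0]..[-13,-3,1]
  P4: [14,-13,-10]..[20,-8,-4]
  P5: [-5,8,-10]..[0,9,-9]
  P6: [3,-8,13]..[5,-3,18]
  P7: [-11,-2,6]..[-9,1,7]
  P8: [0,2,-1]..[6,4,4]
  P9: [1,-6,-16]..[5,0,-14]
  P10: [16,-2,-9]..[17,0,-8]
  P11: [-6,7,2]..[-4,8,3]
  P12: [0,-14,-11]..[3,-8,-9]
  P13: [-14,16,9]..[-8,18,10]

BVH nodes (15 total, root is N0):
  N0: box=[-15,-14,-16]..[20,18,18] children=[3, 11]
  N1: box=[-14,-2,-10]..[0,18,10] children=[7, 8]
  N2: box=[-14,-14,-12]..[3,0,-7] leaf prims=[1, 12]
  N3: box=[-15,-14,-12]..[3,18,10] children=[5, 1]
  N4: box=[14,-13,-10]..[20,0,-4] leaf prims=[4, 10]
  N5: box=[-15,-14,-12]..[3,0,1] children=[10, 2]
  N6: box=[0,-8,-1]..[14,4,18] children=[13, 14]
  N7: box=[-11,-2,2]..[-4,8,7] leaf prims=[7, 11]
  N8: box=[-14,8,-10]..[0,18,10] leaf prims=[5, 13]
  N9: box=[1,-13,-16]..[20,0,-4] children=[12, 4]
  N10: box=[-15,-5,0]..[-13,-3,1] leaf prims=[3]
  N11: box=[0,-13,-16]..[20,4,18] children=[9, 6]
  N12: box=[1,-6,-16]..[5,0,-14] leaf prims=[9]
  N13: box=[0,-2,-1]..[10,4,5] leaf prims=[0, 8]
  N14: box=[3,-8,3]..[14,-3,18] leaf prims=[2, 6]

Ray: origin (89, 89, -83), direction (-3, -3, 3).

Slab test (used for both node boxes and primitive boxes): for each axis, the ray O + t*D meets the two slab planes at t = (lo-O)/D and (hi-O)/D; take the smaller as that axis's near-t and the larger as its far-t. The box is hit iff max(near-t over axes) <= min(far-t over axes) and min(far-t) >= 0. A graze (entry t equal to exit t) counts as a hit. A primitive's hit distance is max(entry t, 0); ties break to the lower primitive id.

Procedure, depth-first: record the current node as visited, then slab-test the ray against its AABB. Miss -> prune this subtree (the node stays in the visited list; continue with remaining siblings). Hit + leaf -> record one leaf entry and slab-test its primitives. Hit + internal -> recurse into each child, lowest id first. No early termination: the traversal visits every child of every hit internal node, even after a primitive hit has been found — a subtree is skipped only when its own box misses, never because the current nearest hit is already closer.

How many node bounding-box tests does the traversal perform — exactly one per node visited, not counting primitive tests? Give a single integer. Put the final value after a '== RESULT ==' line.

Walk:
N0 x:[23,104/3] y:[71/3,103/3] z:[67/3,101/3] -> hit [71/3,101/3], descend [3, 11]
  N3 x:[86/3,104/3] y:[71/3,103/3] z:[71/3,31] -> hit [86/3,31], descend [1, 5]
    N1 x:[89/3,103/3] y:[71/3,91/3] z:[73/3,31] -> hit [89/3,91/3], descend [7, 8]
      N7 x:[31,100/3] y:[27,91/3] z:[85/3,30] -> miss, prune
      N8 x:[89/3,103/3] y:[71/3,27] z:[73/3,31] -> miss, prune
    N5 x:[86/3,104/3] y:[89/3,103/3] z:[71/3,28] -> miss, prune
  N11 x:[23,89/3] y:[85/3,34] z:[67/3,101/3] -> hit [85/3,89/3], descend [6, 9]
    N6 x:[25,89/3] y:[85/3,97/3] z:[82/3,101/3] -> hit [85/3,89/3], descend [13, 14]
      N13 x:[79/3,89/3] y:[85/3,91/3] z:[82/3,88/3] -> hit [85/3,88/3] leaf, test {P0(miss), P8@t=85/3}
      N14 x:[25,86/3] y:[92/3,97/3] z:[86/3,101/3] -> miss, prune
    N9 x:[23,88/3] y:[89/3,34] z:[67/3,79/3] -> miss, prune

order=[0, 3, 1, 7, 8, 5, 11, 6, 13, 14, 9]  |boxes|=11  |leaves|=1  hit=P8

== RESULT ==
11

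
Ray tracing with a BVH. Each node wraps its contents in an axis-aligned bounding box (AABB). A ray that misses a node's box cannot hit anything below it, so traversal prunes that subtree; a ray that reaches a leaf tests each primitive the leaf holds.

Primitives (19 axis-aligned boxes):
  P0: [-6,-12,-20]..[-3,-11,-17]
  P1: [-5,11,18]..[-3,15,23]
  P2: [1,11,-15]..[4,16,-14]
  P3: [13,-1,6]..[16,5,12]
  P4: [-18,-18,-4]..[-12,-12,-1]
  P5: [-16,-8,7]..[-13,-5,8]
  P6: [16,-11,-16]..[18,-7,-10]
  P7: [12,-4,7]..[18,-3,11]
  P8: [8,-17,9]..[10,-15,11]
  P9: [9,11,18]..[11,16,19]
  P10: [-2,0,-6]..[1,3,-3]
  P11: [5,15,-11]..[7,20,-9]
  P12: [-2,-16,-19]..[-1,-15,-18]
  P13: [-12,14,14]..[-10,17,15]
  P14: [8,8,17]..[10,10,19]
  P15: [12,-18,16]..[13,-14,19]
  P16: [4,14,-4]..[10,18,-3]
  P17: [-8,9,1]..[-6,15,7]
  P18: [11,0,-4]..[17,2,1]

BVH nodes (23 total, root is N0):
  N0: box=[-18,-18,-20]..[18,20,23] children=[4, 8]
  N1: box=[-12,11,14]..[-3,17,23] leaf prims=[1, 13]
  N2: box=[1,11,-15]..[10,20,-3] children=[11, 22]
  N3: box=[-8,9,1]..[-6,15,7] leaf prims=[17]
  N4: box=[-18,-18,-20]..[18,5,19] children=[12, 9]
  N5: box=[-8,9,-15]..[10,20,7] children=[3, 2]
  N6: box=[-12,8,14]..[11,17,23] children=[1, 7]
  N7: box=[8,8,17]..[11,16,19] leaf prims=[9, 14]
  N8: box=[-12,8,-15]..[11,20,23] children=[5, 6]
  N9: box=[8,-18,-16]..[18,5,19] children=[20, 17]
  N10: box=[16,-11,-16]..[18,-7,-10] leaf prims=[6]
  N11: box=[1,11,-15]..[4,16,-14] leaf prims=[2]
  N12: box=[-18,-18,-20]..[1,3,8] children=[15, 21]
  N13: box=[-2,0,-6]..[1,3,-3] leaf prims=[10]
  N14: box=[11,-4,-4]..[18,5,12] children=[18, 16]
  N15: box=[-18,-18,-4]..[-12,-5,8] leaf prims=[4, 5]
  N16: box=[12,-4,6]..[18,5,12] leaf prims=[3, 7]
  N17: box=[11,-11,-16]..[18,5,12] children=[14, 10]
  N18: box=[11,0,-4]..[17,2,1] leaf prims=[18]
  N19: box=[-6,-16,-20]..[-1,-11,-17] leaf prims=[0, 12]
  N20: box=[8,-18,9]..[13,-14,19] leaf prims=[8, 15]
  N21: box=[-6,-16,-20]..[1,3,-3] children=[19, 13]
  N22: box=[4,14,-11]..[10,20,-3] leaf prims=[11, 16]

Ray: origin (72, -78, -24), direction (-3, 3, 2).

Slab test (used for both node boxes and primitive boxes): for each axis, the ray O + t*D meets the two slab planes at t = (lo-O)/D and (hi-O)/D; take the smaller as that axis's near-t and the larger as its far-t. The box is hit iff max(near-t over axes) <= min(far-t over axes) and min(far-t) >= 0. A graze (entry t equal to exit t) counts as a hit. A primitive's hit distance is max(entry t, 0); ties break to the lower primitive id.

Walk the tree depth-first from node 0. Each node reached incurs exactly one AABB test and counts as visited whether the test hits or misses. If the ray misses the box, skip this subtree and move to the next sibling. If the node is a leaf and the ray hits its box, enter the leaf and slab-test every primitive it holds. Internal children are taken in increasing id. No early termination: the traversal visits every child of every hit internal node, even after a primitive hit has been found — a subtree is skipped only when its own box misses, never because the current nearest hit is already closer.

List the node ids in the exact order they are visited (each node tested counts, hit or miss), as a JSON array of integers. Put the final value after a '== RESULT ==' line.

Traverse from the root:
N0 x:[18,30] y:[20,98/3] z:[2,47/2] -> hit [20,47/2], descend [4, 8]
  N4 x:[18,30] y:[20,83/3] z:[2,43/2] -> hit [20,43/2], descend [9, 12]
    N9 x:[18,64/3] y:[20,83/3] z:[4,43/2] -> hit [20,64/3], descend [17, 20]
      N17 x:[18,61/3] y:[67/3,83/3] z:[4,18] -> miss, prune
      N20 x:[59/3,64/3] y:[20,64/3] z:[33/2,43/2] -> hit [20,64/3] leaf, test {P8(miss), P15@t=20}
    N12 x:[71/3,30] y:[20,27] z:[2,16] -> miss, prune
  N8 x:[61/3,28] y:[86/3,98/3] z:[9/2,47/2] -> miss, prune

order=[0, 4, 9, 17, 20, 12, 8]  |boxes|=7  |leaves|=1  hit=P15

== RESULT ==
[0, 4, 9, 17, 20, 12, 8]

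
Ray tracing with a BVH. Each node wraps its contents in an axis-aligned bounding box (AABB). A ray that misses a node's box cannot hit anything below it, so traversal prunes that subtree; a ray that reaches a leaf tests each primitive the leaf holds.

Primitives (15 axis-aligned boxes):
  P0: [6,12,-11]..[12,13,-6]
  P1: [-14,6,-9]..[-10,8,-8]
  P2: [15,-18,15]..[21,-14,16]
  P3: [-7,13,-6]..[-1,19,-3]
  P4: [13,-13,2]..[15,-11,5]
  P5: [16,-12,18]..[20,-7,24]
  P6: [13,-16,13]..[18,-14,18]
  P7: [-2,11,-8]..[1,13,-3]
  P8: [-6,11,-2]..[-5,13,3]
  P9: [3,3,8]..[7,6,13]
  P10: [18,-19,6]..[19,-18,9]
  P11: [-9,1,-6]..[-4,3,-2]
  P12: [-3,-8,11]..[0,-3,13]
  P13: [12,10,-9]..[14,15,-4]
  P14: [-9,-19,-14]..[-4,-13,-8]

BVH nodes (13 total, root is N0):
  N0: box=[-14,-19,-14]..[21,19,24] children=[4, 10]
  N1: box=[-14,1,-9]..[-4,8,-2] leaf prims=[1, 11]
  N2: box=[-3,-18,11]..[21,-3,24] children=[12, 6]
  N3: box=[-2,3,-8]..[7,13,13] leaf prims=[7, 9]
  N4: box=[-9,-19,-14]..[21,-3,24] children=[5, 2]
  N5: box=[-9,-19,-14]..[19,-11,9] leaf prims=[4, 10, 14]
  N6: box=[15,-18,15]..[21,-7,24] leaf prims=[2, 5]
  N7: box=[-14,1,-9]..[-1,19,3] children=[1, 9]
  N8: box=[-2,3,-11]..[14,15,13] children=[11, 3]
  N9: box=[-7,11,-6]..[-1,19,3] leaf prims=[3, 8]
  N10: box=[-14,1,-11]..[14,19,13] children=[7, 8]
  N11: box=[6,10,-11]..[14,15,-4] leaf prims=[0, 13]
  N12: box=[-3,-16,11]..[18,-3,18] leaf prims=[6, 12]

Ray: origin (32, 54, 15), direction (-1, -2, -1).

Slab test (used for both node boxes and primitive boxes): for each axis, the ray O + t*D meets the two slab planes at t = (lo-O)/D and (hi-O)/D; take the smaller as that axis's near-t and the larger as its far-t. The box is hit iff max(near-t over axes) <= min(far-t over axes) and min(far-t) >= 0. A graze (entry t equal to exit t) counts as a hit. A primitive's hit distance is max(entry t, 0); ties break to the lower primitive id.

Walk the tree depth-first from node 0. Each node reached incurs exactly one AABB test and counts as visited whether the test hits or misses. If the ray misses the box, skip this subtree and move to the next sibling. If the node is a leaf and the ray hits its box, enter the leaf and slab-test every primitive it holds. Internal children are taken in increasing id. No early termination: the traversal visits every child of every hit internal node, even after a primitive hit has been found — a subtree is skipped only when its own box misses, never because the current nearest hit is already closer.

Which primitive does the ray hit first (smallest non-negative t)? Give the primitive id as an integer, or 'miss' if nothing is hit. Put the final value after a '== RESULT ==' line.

Trace the traversal:
N0 x:[11,46] y:[35/2,73/2] z:[-9,29] -> hit [35/2,29], descend [4, 10]
  N4 x:[11,41] y:[57/2,73/2] z:[-9,29] -> hit [57/2,29], descend [2, 5]
    N2 x:[11,35] y:[57/2,36] z:[-9,4] -> miss, prune
    N5 x:[13,41] y:[65/2,73/2] z:[6,29] -> miss, prune
  N10 x:[18,46] y:[35/2,53/2] z:[2,26] -> hit [18,26], descend [7, 8]
    N7 x:[33,46] y:[35/2,53/2] z:[12,24] -> miss, prune
    N8 x:[18,34] y:[39/2,51/2] z:[2,26] -> hit [39/2,51/2], descend [3, 11]
      N3 x:[25,34] y:[41/2,51/2] z:[2,23] -> miss, prune
      N11 x:[18,26] y:[39/2,22] z:[19,26] -> hit [39/2,22] leaf, test {P0@t=21, P13@t=39/2}

order=[0, 4, 2, 5, 10, 7, 8, 3, 11]  |boxes|=9  |leaves|=1  hit=P13

== RESULT ==
13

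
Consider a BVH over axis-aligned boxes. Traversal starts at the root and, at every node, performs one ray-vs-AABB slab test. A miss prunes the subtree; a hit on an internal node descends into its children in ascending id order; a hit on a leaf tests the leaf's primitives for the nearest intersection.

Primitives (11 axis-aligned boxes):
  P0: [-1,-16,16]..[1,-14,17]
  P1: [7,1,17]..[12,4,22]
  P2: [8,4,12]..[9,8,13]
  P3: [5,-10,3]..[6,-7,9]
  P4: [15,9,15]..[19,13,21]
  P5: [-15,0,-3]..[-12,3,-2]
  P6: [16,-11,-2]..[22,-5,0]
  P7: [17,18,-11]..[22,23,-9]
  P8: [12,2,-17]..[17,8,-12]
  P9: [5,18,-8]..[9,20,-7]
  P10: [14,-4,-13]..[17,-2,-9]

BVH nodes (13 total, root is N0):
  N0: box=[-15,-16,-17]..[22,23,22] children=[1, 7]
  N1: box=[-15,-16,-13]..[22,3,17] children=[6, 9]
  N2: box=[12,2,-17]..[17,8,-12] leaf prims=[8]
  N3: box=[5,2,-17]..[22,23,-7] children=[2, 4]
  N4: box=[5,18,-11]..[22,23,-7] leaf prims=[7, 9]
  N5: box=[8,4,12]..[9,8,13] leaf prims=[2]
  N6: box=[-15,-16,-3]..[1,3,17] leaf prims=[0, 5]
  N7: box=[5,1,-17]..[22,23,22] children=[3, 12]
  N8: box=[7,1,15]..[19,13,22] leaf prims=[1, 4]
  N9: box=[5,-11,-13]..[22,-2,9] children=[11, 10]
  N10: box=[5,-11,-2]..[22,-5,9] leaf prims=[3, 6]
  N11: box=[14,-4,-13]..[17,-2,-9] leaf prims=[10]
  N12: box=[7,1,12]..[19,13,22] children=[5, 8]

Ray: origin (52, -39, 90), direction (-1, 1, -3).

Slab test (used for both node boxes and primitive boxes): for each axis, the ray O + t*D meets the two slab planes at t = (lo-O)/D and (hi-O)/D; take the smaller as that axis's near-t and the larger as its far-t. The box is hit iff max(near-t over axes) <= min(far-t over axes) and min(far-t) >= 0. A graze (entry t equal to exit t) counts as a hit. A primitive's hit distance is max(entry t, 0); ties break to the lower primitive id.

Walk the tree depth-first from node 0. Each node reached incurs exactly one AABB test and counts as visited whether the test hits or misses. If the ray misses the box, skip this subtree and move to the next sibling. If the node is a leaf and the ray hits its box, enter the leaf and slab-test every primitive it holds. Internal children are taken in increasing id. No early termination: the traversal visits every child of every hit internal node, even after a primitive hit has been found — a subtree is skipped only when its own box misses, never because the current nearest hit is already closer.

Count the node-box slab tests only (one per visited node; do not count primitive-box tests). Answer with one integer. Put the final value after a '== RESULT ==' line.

Traverse from the root:
N0 x:[30,67] y:[23,62] z:[68/3,107/3] -> hit [30,107/3], descend [1, 7]
  N1 x:[30,67] y:[23,42] z:[73/3,103/3] -> hit [30,103/3], descend [6, 9]
    N6 x:[51,67] y:[23,42] z:[73/3,31] -> miss, prune
    N9 x:[30,47] y:[28,37] z:[27,103/3] -> hit [30,103/3], descend [10, 11]
      N10 x:[30,47] y:[28,34] z:[27,92/3] -> hit [30,92/3] leaf, test {P3(miss), P6@t=30}
      N11 x:[35,38] y:[35,37] z:[33,103/3] -> miss, prune
  N7 x:[30,47] y:[40,62] z:[68/3,107/3] -> miss, prune

Visited [0, 1, 6, 9, 10, 11, 7]. Tests: 7 box, 1 leaf. Nearest: P6.

== RESULT ==
7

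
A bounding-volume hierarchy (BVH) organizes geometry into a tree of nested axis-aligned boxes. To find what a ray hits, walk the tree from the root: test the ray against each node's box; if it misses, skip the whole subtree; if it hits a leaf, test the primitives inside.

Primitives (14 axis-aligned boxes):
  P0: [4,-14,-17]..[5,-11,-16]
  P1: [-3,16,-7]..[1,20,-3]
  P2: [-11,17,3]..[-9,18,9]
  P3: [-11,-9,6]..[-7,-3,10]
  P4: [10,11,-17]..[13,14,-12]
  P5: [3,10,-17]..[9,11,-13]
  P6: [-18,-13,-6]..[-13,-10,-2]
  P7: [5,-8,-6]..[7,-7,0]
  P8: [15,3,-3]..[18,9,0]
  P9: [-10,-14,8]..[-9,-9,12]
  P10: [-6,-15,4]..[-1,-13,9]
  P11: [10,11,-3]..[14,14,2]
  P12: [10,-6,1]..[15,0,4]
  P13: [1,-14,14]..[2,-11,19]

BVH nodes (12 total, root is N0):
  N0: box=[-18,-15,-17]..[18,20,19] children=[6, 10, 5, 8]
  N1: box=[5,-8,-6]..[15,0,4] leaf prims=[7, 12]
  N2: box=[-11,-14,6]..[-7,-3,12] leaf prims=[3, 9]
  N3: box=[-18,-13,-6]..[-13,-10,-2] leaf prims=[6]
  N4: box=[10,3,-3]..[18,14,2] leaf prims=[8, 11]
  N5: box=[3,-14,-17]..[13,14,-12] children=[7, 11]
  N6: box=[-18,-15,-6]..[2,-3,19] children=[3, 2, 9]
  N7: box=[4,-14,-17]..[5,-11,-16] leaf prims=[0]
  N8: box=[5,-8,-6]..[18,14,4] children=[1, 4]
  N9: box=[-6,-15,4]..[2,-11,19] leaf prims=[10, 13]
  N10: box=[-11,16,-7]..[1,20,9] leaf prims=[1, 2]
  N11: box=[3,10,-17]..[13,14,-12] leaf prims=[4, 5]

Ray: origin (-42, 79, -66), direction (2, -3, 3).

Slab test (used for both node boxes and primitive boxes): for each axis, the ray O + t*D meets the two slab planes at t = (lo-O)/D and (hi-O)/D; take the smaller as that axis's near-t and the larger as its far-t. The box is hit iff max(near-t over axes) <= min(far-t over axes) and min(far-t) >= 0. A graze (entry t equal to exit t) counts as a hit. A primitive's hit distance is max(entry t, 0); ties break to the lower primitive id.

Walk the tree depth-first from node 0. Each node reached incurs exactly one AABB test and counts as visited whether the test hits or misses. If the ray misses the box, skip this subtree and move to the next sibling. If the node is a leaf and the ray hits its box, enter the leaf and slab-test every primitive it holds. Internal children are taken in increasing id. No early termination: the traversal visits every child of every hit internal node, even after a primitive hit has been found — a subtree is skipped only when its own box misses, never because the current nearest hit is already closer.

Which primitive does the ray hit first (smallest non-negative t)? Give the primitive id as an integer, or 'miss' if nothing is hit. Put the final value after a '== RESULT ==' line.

Trace the traversal:
N0 x:[12,30] y:[59/3,94/3] z:[49/3,85/3] -> hit [59/3,85/3], descend [5, 6, 8, 10]
  N5 x:[45/2,55/2] y:[65/3,31] z:[49/3,18] -> miss, prune
  N6 x:[12,22] y:[82/3,94/3] z:[20,85/3] -> miss, prune
  N8 x:[47/2,30] y:[65/3,29] z:[20,70/3] -> miss, prune
  N10 x:[31/2,43/2] y:[59/3,21] z:[59/3,25] -> hit [59/3,21] leaf, test {P1@t=59/3, P2(miss)}

Visited [0, 5, 6, 8, 10]. Tests: 5 box, 1 leaf. Nearest: P1.

== RESULT ==
1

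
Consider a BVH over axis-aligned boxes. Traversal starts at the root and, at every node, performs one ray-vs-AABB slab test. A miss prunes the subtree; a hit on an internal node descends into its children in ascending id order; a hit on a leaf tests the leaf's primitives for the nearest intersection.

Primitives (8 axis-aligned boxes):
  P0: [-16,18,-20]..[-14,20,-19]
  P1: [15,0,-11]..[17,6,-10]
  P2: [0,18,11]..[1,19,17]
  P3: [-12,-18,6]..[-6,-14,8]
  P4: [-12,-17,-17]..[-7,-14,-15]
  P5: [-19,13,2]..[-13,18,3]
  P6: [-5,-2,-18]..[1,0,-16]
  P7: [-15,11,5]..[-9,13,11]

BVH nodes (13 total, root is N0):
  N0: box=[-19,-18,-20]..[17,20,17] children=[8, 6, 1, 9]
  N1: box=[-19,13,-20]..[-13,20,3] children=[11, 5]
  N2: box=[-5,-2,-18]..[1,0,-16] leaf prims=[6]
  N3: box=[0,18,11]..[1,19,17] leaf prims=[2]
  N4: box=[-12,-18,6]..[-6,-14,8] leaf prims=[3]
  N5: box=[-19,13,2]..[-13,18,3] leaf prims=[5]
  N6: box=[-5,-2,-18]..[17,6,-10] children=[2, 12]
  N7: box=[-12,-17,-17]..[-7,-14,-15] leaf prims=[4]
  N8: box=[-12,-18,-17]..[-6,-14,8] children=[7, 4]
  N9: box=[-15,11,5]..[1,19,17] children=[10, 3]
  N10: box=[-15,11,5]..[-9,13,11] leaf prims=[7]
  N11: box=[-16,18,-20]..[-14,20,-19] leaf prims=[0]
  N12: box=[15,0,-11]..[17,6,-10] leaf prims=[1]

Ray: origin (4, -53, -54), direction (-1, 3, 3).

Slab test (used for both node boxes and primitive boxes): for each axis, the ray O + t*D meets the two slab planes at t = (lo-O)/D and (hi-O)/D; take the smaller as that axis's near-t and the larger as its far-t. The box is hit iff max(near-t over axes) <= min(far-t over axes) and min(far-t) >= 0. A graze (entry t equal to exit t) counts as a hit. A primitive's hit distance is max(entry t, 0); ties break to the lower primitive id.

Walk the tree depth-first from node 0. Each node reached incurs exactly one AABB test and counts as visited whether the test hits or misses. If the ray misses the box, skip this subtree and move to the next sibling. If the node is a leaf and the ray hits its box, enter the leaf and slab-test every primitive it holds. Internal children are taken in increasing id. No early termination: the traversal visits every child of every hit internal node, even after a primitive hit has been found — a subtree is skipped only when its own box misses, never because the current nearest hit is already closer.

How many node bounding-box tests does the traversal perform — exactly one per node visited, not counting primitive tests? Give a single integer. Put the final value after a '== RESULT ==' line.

Walk:
N0 x:[-13,23] y:[35/3,73/3] z:[34/3,71/3] -> hit [35/3,23], descend [1, 6, 8, 9]
  N1 x:[17,23] y:[22,73/3] z:[34/3,19] -> miss, prune
  N6 x:[-13,9] y:[17,59/3] z:[12,44/3] -> miss, prune
  N8 x:[10,16] y:[35/3,13] z:[37/3,62/3] -> hit [37/3,13], descend [4, 7]
    N4 x:[10,16] y:[35/3,13] z:[20,62/3] -> miss, prune
    N7 x:[11,16] y:[12,13] z:[37/3,13] -> hit [37/3,13] leaf, test {P4@t=37/3}
  N9 x:[3,19] y:[64/3,24] z:[59/3,71/3] -> miss, prune

Summary -> nodes [0, 1, 6, 8, 4, 7, 9]; box-tests=7; leaf-entries=1; first=P4

== RESULT ==
7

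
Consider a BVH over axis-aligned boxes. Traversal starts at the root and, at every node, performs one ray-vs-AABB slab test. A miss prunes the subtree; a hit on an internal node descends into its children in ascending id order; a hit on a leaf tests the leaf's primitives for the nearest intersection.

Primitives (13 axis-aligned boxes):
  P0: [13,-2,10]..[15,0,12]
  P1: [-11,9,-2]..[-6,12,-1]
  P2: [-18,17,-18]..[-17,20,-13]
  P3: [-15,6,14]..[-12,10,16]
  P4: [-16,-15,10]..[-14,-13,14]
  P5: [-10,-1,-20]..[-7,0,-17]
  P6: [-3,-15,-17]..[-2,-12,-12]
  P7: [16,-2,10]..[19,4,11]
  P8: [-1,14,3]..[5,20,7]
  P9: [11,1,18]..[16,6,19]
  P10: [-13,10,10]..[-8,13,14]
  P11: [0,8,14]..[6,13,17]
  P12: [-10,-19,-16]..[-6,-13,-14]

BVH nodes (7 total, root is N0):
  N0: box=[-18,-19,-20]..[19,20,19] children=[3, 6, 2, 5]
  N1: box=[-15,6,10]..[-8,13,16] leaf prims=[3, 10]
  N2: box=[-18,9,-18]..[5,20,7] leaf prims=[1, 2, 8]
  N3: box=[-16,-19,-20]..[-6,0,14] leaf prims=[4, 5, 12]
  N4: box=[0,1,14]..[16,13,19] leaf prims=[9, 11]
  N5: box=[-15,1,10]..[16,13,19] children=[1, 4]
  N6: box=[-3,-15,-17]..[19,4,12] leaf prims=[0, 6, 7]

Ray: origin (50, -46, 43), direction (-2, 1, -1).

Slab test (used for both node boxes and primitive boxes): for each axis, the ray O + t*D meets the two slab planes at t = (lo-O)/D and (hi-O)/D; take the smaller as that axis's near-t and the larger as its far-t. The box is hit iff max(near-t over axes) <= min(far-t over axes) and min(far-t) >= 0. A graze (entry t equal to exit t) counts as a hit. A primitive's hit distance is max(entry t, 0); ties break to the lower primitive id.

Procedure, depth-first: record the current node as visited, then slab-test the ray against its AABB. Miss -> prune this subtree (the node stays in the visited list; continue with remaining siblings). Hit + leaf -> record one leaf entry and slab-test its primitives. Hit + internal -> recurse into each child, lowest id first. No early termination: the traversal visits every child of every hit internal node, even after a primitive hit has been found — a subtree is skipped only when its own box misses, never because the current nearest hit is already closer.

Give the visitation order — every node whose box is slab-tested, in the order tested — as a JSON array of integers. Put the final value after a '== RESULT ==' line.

Traverse from the root:
N0 x:[31/2,34] y:[27,66] z:[24,63] -> hit [27,34], descend [2, 3, 5, 6]
  N2 x:[45/2,34] y:[55,66] z:[36,61] -> miss, prune
  N3 x:[28,33] y:[27,46] z:[29,63] -> hit [29,33] leaf, test {P4@t=32, P5(miss), P12(miss)}
  N5 x:[17,65/2] y:[47,59] z:[24,33] -> miss, prune
  N6 x:[31/2,53/2] y:[31,50] z:[31,60] -> miss, prune

Summary -> nodes [0, 2, 3, 5, 6]; box-tests=5; leaf-entries=1; first=P4

== RESULT ==
[0, 2, 3, 5, 6]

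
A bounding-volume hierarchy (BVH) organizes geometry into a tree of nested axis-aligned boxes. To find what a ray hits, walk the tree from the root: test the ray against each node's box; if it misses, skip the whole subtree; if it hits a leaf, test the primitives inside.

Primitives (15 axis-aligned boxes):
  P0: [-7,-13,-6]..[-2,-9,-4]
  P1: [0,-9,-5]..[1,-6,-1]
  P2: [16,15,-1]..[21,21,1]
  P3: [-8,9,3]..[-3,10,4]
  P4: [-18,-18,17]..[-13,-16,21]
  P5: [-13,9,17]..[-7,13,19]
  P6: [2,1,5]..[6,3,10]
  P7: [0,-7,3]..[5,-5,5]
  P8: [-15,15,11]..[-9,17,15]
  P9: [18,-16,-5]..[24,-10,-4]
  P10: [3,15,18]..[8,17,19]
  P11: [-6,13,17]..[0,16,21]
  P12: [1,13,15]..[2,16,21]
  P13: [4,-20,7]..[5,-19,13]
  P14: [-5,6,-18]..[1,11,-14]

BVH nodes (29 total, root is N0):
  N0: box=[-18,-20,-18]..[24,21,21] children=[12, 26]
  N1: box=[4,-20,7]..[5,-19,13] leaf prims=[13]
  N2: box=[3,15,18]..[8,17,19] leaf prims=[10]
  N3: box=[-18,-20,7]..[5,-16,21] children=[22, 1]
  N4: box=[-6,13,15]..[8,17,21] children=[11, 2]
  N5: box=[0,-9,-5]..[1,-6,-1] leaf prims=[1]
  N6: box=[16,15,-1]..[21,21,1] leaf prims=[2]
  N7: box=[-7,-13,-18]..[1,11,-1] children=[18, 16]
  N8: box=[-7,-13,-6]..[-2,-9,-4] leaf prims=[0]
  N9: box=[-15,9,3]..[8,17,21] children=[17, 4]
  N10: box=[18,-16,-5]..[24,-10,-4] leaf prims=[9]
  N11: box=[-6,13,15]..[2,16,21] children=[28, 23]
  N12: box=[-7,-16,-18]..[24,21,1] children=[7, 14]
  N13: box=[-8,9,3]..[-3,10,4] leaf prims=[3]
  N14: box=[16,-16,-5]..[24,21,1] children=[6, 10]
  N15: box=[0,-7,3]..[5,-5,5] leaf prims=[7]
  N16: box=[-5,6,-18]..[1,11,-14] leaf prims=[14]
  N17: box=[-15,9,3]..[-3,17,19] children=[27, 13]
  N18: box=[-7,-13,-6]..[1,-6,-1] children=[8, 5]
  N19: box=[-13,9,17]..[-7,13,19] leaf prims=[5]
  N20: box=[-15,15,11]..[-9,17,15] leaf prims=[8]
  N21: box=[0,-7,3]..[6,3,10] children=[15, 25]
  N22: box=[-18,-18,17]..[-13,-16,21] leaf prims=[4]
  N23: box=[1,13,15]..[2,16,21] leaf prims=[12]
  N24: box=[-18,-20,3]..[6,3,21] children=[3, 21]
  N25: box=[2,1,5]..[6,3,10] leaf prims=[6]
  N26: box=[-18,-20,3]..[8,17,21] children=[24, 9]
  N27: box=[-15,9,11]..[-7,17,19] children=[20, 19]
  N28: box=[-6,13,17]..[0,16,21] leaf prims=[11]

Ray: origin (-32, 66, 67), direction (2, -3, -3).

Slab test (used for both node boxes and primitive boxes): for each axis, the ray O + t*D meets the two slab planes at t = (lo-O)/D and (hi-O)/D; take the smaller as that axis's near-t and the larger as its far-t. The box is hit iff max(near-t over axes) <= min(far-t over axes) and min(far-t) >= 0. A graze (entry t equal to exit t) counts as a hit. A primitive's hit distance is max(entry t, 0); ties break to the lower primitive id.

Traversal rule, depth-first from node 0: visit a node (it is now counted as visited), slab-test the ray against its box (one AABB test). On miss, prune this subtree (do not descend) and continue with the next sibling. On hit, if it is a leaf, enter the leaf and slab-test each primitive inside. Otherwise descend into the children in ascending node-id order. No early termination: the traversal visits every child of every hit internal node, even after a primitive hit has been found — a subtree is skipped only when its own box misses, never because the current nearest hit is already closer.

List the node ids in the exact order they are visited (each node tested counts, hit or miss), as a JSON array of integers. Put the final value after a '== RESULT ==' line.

Traverse from the root:
N0 x:[7,28] y:[15,86/3] z:[46/3,85/3] -> hit [46/3,28], descend [12, 26]
  N12 x:[25/2,28] y:[15,82/3] z:[22,85/3] -> hit [22,82/3], descend [7, 14]
    N7 x:[25/2,33/2] y:[55/3,79/3] z:[68/3,85/3] -> miss, prune
    N14 x:[24,28] y:[15,82/3] z:[22,24] -> hit [24,24], descend [6, 10]
      N6 x:[24,53/2] y:[15,17] z:[22,68/3] -> miss, prune
      N10 x:[25,28] y:[76/3,82/3] z:[71/3,24] -> miss, prune
  N26 x:[7,20] y:[49/3,86/3] z:[46/3,64/3] -> hit [49/3,20], descend [9, 24]
    N9 x:[17/2,20] y:[49/3,19] z:[46/3,64/3] -> hit [49/3,19], descend [4, 17]
      N4 x:[13,20] y:[49/3,53/3] z:[46/3,52/3] -> hit [49/3,52/3], descend [2, 11]
        N2 x:[35/2,20] y:[49/3,17] z:[16,49/3] -> miss, prune
        N11 x:[13,17] y:[50/3,53/3] z:[46/3,52/3] -> hit [50/3,17], descend [23, 28]
          N23 x:[33/2,17] y:[50/3,53/3] z:[46/3,52/3] -> hit [50/3,17] leaf, test {P12@t=50/3}
          N28 x:[13,16] y:[50/3,53/3] z:[46/3,50/3] -> miss, prune
      N17 x:[17/2,29/2] y:[49/3,19] z:[16,64/3] -> miss, prune
    N24 x:[7,19] y:[21,86/3] z:[46/3,64/3] -> miss, prune

Summary -> nodes [0, 12, 7, 14, 6, 10, 26, 9, 4, 2, 11, 23, 28, 17, 24]; box-tests=15; leaf-entries=1; first=P12

== RESULT ==
[0, 12, 7, 14, 6, 10, 26, 9, 4, 2, 11, 23, 28, 17, 24]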